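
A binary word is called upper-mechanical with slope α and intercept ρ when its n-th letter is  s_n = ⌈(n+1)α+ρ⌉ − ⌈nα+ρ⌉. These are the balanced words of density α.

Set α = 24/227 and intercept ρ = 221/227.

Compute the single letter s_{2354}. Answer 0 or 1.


(n+1)α + ρ = (2355·24 + 221) / 227 = 56741/227
nα + ρ     = (2354·24 + 221) / 227 = 56717/227
⌈56741/227⌉ = 250,  ⌈56717/227⌉ = 250
s_{2354} = 250 − 250 = 0

0


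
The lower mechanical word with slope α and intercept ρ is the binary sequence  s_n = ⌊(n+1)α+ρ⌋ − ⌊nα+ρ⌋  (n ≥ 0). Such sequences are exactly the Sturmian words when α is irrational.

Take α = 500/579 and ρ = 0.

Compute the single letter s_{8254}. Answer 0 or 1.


(n+1)α + ρ = (8255·500) / 579 = 4127500/579
nα + ρ     = (8254·500) / 579 = 4127000/579
⌊4127500/579⌋ = 7128,  ⌊4127000/579⌋ = 7127
s_{8254} = 7128 − 7127 = 1

1


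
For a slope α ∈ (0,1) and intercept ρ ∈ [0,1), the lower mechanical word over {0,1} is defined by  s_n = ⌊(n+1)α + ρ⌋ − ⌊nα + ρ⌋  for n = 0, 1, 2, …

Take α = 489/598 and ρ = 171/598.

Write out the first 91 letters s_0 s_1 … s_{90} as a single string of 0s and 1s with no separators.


1011111011110111110111101111101111011110111110111101111101111011111011110111110111101111101

n=0: ⌊(1·489+171)/598⌋ − ⌊(0·489+171)/598⌋ = ⌊660/598⌋ − ⌊171/598⌋ = 1 − 0 = 1
n=1: ⌊(2·489+171)/598⌋ − ⌊(1·489+171)/598⌋ = ⌊1149/598⌋ − ⌊660/598⌋ = 1 − 1 = 0
n=2: ⌊(3·489+171)/598⌋ − ⌊(2·489+171)/598⌋ = ⌊1638/598⌋ − ⌊1149/598⌋ = 2 − 1 = 1
n=3: ⌊(4·489+171)/598⌋ − ⌊(3·489+171)/598⌋ = ⌊2127/598⌋ − ⌊1638/598⌋ = 3 − 2 = 1
n=4: ⌊(5·489+171)/598⌋ − ⌊(4·489+171)/598⌋ = ⌊2616/598⌋ − ⌊2127/598⌋ = 4 − 3 = 1
n=5: ⌊(6·489+171)/598⌋ − ⌊(5·489+171)/598⌋ = ⌊3105/598⌋ − ⌊2616/598⌋ = 5 − 4 = 1
n=6: ⌊(7·489+171)/598⌋ − ⌊(6·489+171)/598⌋ = ⌊3594/598⌋ − ⌊3105/598⌋ = 6 − 5 = 1
n=7: ⌊(8·489+171)/598⌋ − ⌊(7·489+171)/598⌋ = ⌊4083/598⌋ − ⌊3594/598⌋ = 6 − 6 = 0
n=8: ⌊(9·489+171)/598⌋ − ⌊(8·489+171)/598⌋ = ⌊4572/598⌋ − ⌊4083/598⌋ = 7 − 6 = 1
n=9: ⌊(10·489+171)/598⌋ − ⌊(9·489+171)/598⌋ = ⌊5061/598⌋ − ⌊4572/598⌋ = 8 − 7 = 1
n=10: ⌊(11·489+171)/598⌋ − ⌊(10·489+171)/598⌋ = ⌊5550/598⌋ − ⌊5061/598⌋ = 9 − 8 = 1
n=11: ⌊(12·489+171)/598⌋ − ⌊(11·489+171)/598⌋ = ⌊6039/598⌋ − ⌊5550/598⌋ = 10 − 9 = 1
n=12: ⌊(13·489+171)/598⌋ − ⌊(12·489+171)/598⌋ = ⌊6528/598⌋ − ⌊6039/598⌋ = 10 − 10 = 0
n=13: ⌊(14·489+171)/598⌋ − ⌊(13·489+171)/598⌋ = ⌊7017/598⌋ − ⌊6528/598⌋ = 11 − 10 = 1
n=14: ⌊(15·489+171)/598⌋ − ⌊(14·489+171)/598⌋ = ⌊7506/598⌋ − ⌊7017/598⌋ = 12 − 11 = 1
n=15: ⌊(16·489+171)/598⌋ − ⌊(15·489+171)/598⌋ = ⌊7995/598⌋ − ⌊7506/598⌋ = 13 − 12 = 1
n=16: ⌊(17·489+171)/598⌋ − ⌊(16·489+171)/598⌋ = ⌊8484/598⌋ − ⌊7995/598⌋ = 14 − 13 = 1
n=17: ⌊(18·489+171)/598⌋ − ⌊(17·489+171)/598⌋ = ⌊8973/598⌋ − ⌊8484/598⌋ = 15 − 14 = 1
n=18: ⌊(19·489+171)/598⌋ − ⌊(18·489+171)/598⌋ = ⌊9462/598⌋ − ⌊8973/598⌋ = 15 − 15 = 0
n=19: ⌊(20·489+171)/598⌋ − ⌊(19·489+171)/598⌋ = ⌊9951/598⌋ − ⌊9462/598⌋ = 16 − 15 = 1
n=20: ⌊(21·489+171)/598⌋ − ⌊(20·489+171)/598⌋ = ⌊10440/598⌋ − ⌊9951/598⌋ = 17 − 16 = 1
n=21: ⌊(22·489+171)/598⌋ − ⌊(21·489+171)/598⌋ = ⌊10929/598⌋ − ⌊10440/598⌋ = 18 − 17 = 1
n=22: ⌊(23·489+171)/598⌋ − ⌊(22·489+171)/598⌋ = ⌊11418/598⌋ − ⌊10929/598⌋ = 19 − 18 = 1
n=23: ⌊(24·489+171)/598⌋ − ⌊(23·489+171)/598⌋ = ⌊11907/598⌋ − ⌊11418/598⌋ = 19 − 19 = 0
n=24: ⌊(25·489+171)/598⌋ − ⌊(24·489+171)/598⌋ = ⌊12396/598⌋ − ⌊11907/598⌋ = 20 − 19 = 1
n=25: ⌊(26·489+171)/598⌋ − ⌊(25·489+171)/598⌋ = ⌊12885/598⌋ − ⌊12396/598⌋ = 21 − 20 = 1
n=26: ⌊(27·489+171)/598⌋ − ⌊(26·489+171)/598⌋ = ⌊13374/598⌋ − ⌊12885/598⌋ = 22 − 21 = 1
n=27: ⌊(28·489+171)/598⌋ − ⌊(27·489+171)/598⌋ = ⌊13863/598⌋ − ⌊13374/598⌋ = 23 − 22 = 1
n=28: ⌊(29·489+171)/598⌋ − ⌊(28·489+171)/598⌋ = ⌊14352/598⌋ − ⌊13863/598⌋ = 24 − 23 = 1
n=29: ⌊(30·489+171)/598⌋ − ⌊(29·489+171)/598⌋ = ⌊14841/598⌋ − ⌊14352/598⌋ = 24 − 24 = 0
n=30: ⌊(31·489+171)/598⌋ − ⌊(30·489+171)/598⌋ = ⌊15330/598⌋ − ⌊14841/598⌋ = 25 − 24 = 1
n=31: ⌊(32·489+171)/598⌋ − ⌊(31·489+171)/598⌋ = ⌊15819/598⌋ − ⌊15330/598⌋ = 26 − 25 = 1
n=32: ⌊(33·489+171)/598⌋ − ⌊(32·489+171)/598⌋ = ⌊16308/598⌋ − ⌊15819/598⌋ = 27 − 26 = 1
n=33: ⌊(34·489+171)/598⌋ − ⌊(33·489+171)/598⌋ = ⌊16797/598⌋ − ⌊16308/598⌋ = 28 − 27 = 1
n=34: ⌊(35·489+171)/598⌋ − ⌊(34·489+171)/598⌋ = ⌊17286/598⌋ − ⌊16797/598⌋ = 28 − 28 = 0
n=35: ⌊(36·489+171)/598⌋ − ⌊(35·489+171)/598⌋ = ⌊17775/598⌋ − ⌊17286/598⌋ = 29 − 28 = 1
n=36: ⌊(37·489+171)/598⌋ − ⌊(36·489+171)/598⌋ = ⌊18264/598⌋ − ⌊17775/598⌋ = 30 − 29 = 1
n=37: ⌊(38·489+171)/598⌋ − ⌊(37·489+171)/598⌋ = ⌊18753/598⌋ − ⌊18264/598⌋ = 31 − 30 = 1
n=38: ⌊(39·489+171)/598⌋ − ⌊(38·489+171)/598⌋ = ⌊19242/598⌋ − ⌊18753/598⌋ = 32 − 31 = 1
n=39: ⌊(40·489+171)/598⌋ − ⌊(39·489+171)/598⌋ = ⌊19731/598⌋ − ⌊19242/598⌋ = 32 − 32 = 0
n=40: ⌊(41·489+171)/598⌋ − ⌊(40·489+171)/598⌋ = ⌊20220/598⌋ − ⌊19731/598⌋ = 33 − 32 = 1
n=41: ⌊(42·489+171)/598⌋ − ⌊(41·489+171)/598⌋ = ⌊20709/598⌋ − ⌊20220/598⌋ = 34 − 33 = 1
n=42: ⌊(43·489+171)/598⌋ − ⌊(42·489+171)/598⌋ = ⌊21198/598⌋ − ⌊20709/598⌋ = 35 − 34 = 1
n=43: ⌊(44·489+171)/598⌋ − ⌊(43·489+171)/598⌋ = ⌊21687/598⌋ − ⌊21198/598⌋ = 36 − 35 = 1
n=44: ⌊(45·489+171)/598⌋ − ⌊(44·489+171)/598⌋ = ⌊22176/598⌋ − ⌊21687/598⌋ = 37 − 36 = 1
n=45: ⌊(46·489+171)/598⌋ − ⌊(45·489+171)/598⌋ = ⌊22665/598⌋ − ⌊22176/598⌋ = 37 − 37 = 0
n=46: ⌊(47·489+171)/598⌋ − ⌊(46·489+171)/598⌋ = ⌊23154/598⌋ − ⌊22665/598⌋ = 38 − 37 = 1
n=47: ⌊(48·489+171)/598⌋ − ⌊(47·489+171)/598⌋ = ⌊23643/598⌋ − ⌊23154/598⌋ = 39 − 38 = 1
n=48: ⌊(49·489+171)/598⌋ − ⌊(48·489+171)/598⌋ = ⌊24132/598⌋ − ⌊23643/598⌋ = 40 − 39 = 1
n=49: ⌊(50·489+171)/598⌋ − ⌊(49·489+171)/598⌋ = ⌊24621/598⌋ − ⌊24132/598⌋ = 41 − 40 = 1
n=50: ⌊(51·489+171)/598⌋ − ⌊(50·489+171)/598⌋ = ⌊25110/598⌋ − ⌊24621/598⌋ = 41 − 41 = 0
n=51: ⌊(52·489+171)/598⌋ − ⌊(51·489+171)/598⌋ = ⌊25599/598⌋ − ⌊25110/598⌋ = 42 − 41 = 1
n=52: ⌊(53·489+171)/598⌋ − ⌊(52·489+171)/598⌋ = ⌊26088/598⌋ − ⌊25599/598⌋ = 43 − 42 = 1
n=53: ⌊(54·489+171)/598⌋ − ⌊(53·489+171)/598⌋ = ⌊26577/598⌋ − ⌊26088/598⌋ = 44 − 43 = 1
n=54: ⌊(55·489+171)/598⌋ − ⌊(54·489+171)/598⌋ = ⌊27066/598⌋ − ⌊26577/598⌋ = 45 − 44 = 1
n=55: ⌊(56·489+171)/598⌋ − ⌊(55·489+171)/598⌋ = ⌊27555/598⌋ − ⌊27066/598⌋ = 46 − 45 = 1
n=56: ⌊(57·489+171)/598⌋ − ⌊(56·489+171)/598⌋ = ⌊28044/598⌋ − ⌊27555/598⌋ = 46 − 46 = 0
n=57: ⌊(58·489+171)/598⌋ − ⌊(57·489+171)/598⌋ = ⌊28533/598⌋ − ⌊28044/598⌋ = 47 − 46 = 1
n=58: ⌊(59·489+171)/598⌋ − ⌊(58·489+171)/598⌋ = ⌊29022/598⌋ − ⌊28533/598⌋ = 48 − 47 = 1
n=59: ⌊(60·489+171)/598⌋ − ⌊(59·489+171)/598⌋ = ⌊29511/598⌋ − ⌊29022/598⌋ = 49 − 48 = 1
n=60: ⌊(61·489+171)/598⌋ − ⌊(60·489+171)/598⌋ = ⌊30000/598⌋ − ⌊29511/598⌋ = 50 − 49 = 1
n=61: ⌊(62·489+171)/598⌋ − ⌊(61·489+171)/598⌋ = ⌊30489/598⌋ − ⌊30000/598⌋ = 50 − 50 = 0
n=62: ⌊(63·489+171)/598⌋ − ⌊(62·489+171)/598⌋ = ⌊30978/598⌋ − ⌊30489/598⌋ = 51 − 50 = 1
n=63: ⌊(64·489+171)/598⌋ − ⌊(63·489+171)/598⌋ = ⌊31467/598⌋ − ⌊30978/598⌋ = 52 − 51 = 1
n=64: ⌊(65·489+171)/598⌋ − ⌊(64·489+171)/598⌋ = ⌊31956/598⌋ − ⌊31467/598⌋ = 53 − 52 = 1
n=65: ⌊(66·489+171)/598⌋ − ⌊(65·489+171)/598⌋ = ⌊32445/598⌋ − ⌊31956/598⌋ = 54 − 53 = 1
n=66: ⌊(67·489+171)/598⌋ − ⌊(66·489+171)/598⌋ = ⌊32934/598⌋ − ⌊32445/598⌋ = 55 − 54 = 1
n=67: ⌊(68·489+171)/598⌋ − ⌊(67·489+171)/598⌋ = ⌊33423/598⌋ − ⌊32934/598⌋ = 55 − 55 = 0
n=68: ⌊(69·489+171)/598⌋ − ⌊(68·489+171)/598⌋ = ⌊33912/598⌋ − ⌊33423/598⌋ = 56 − 55 = 1
n=69: ⌊(70·489+171)/598⌋ − ⌊(69·489+171)/598⌋ = ⌊34401/598⌋ − ⌊33912/598⌋ = 57 − 56 = 1
n=70: ⌊(71·489+171)/598⌋ − ⌊(70·489+171)/598⌋ = ⌊34890/598⌋ − ⌊34401/598⌋ = 58 − 57 = 1
n=71: ⌊(72·489+171)/598⌋ − ⌊(71·489+171)/598⌋ = ⌊35379/598⌋ − ⌊34890/598⌋ = 59 − 58 = 1
n=72: ⌊(73·489+171)/598⌋ − ⌊(72·489+171)/598⌋ = ⌊35868/598⌋ − ⌊35379/598⌋ = 59 − 59 = 0
n=73: ⌊(74·489+171)/598⌋ − ⌊(73·489+171)/598⌋ = ⌊36357/598⌋ − ⌊35868/598⌋ = 60 − 59 = 1
n=74: ⌊(75·489+171)/598⌋ − ⌊(74·489+171)/598⌋ = ⌊36846/598⌋ − ⌊36357/598⌋ = 61 − 60 = 1
n=75: ⌊(76·489+171)/598⌋ − ⌊(75·489+171)/598⌋ = ⌊37335/598⌋ − ⌊36846/598⌋ = 62 − 61 = 1
n=76: ⌊(77·489+171)/598⌋ − ⌊(76·489+171)/598⌋ = ⌊37824/598⌋ − ⌊37335/598⌋ = 63 − 62 = 1
n=77: ⌊(78·489+171)/598⌋ − ⌊(77·489+171)/598⌋ = ⌊38313/598⌋ − ⌊37824/598⌋ = 64 − 63 = 1
n=78: ⌊(79·489+171)/598⌋ − ⌊(78·489+171)/598⌋ = ⌊38802/598⌋ − ⌊38313/598⌋ = 64 − 64 = 0
n=79: ⌊(80·489+171)/598⌋ − ⌊(79·489+171)/598⌋ = ⌊39291/598⌋ − ⌊38802/598⌋ = 65 − 64 = 1
n=80: ⌊(81·489+171)/598⌋ − ⌊(80·489+171)/598⌋ = ⌊39780/598⌋ − ⌊39291/598⌋ = 66 − 65 = 1
n=81: ⌊(82·489+171)/598⌋ − ⌊(81·489+171)/598⌋ = ⌊40269/598⌋ − ⌊39780/598⌋ = 67 − 66 = 1
n=82: ⌊(83·489+171)/598⌋ − ⌊(82·489+171)/598⌋ = ⌊40758/598⌋ − ⌊40269/598⌋ = 68 − 67 = 1
n=83: ⌊(84·489+171)/598⌋ − ⌊(83·489+171)/598⌋ = ⌊41247/598⌋ − ⌊40758/598⌋ = 68 − 68 = 0
n=84: ⌊(85·489+171)/598⌋ − ⌊(84·489+171)/598⌋ = ⌊41736/598⌋ − ⌊41247/598⌋ = 69 − 68 = 1
n=85: ⌊(86·489+171)/598⌋ − ⌊(85·489+171)/598⌋ = ⌊42225/598⌋ − ⌊41736/598⌋ = 70 − 69 = 1
n=86: ⌊(87·489+171)/598⌋ − ⌊(86·489+171)/598⌋ = ⌊42714/598⌋ − ⌊42225/598⌋ = 71 − 70 = 1
n=87: ⌊(88·489+171)/598⌋ − ⌊(87·489+171)/598⌋ = ⌊43203/598⌋ − ⌊42714/598⌋ = 72 − 71 = 1
n=88: ⌊(89·489+171)/598⌋ − ⌊(88·489+171)/598⌋ = ⌊43692/598⌋ − ⌊43203/598⌋ = 73 − 72 = 1
n=89: ⌊(90·489+171)/598⌋ − ⌊(89·489+171)/598⌋ = ⌊44181/598⌋ − ⌊43692/598⌋ = 73 − 73 = 0
n=90: ⌊(91·489+171)/598⌋ − ⌊(90·489+171)/598⌋ = ⌊44670/598⌋ − ⌊44181/598⌋ = 74 − 73 = 1


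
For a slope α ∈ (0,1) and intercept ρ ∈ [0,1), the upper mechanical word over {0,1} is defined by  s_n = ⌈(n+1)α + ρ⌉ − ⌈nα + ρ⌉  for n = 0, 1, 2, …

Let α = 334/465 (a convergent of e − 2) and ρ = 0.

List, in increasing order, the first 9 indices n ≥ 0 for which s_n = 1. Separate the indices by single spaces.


0 1 2 4 5 6 8 9 11

n=0: ⌈334/465⌉−⌈0/465⌉ = 1−0 = 1  ← one
n=1: ⌈668/465⌉−⌈334/465⌉ = 2−1 = 1  ← one
n=2: ⌈1002/465⌉−⌈668/465⌉ = 3−2 = 1  ← one
n=3: ⌈1336/465⌉−⌈1002/465⌉ = 3−3 = 0
n=4: ⌈1670/465⌉−⌈1336/465⌉ = 4−3 = 1  ← one
n=5: ⌈2004/465⌉−⌈1670/465⌉ = 5−4 = 1  ← one
n=6: ⌈2338/465⌉−⌈2004/465⌉ = 6−5 = 1  ← one
n=7: ⌈2672/465⌉−⌈2338/465⌉ = 6−6 = 0
n=8: ⌈3006/465⌉−⌈2672/465⌉ = 7−6 = 1  ← one
n=9: ⌈3340/465⌉−⌈3006/465⌉ = 8−7 = 1  ← one
n=10: ⌈3674/465⌉−⌈3340/465⌉ = 8−8 = 0
n=11: ⌈4008/465⌉−⌈3674/465⌉ = 9−8 = 1  ← one
positions of the first 9 ones: 0 1 2 4 5 6 8 9 11


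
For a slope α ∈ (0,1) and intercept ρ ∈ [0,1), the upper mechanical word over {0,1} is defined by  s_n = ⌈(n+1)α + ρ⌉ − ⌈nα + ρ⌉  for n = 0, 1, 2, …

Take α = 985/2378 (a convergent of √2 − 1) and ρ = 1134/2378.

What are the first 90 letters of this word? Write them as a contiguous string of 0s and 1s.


010100101010010100101010010100101001010100101001010100101001010010101001010010101001010010

n=0: ⌈(1·985+1134)/2378⌉ − ⌈(0·985+1134)/2378⌉ = ⌈2119/2378⌉ − ⌈1134/2378⌉ = 1 − 1 = 0
n=1: ⌈(2·985+1134)/2378⌉ − ⌈(1·985+1134)/2378⌉ = ⌈3104/2378⌉ − ⌈2119/2378⌉ = 2 − 1 = 1
n=2: ⌈(3·985+1134)/2378⌉ − ⌈(2·985+1134)/2378⌉ = ⌈4089/2378⌉ − ⌈3104/2378⌉ = 2 − 2 = 0
n=3: ⌈(4·985+1134)/2378⌉ − ⌈(3·985+1134)/2378⌉ = ⌈5074/2378⌉ − ⌈4089/2378⌉ = 3 − 2 = 1
n=4: ⌈(5·985+1134)/2378⌉ − ⌈(4·985+1134)/2378⌉ = ⌈6059/2378⌉ − ⌈5074/2378⌉ = 3 − 3 = 0
n=5: ⌈(6·985+1134)/2378⌉ − ⌈(5·985+1134)/2378⌉ = ⌈7044/2378⌉ − ⌈6059/2378⌉ = 3 − 3 = 0
n=6: ⌈(7·985+1134)/2378⌉ − ⌈(6·985+1134)/2378⌉ = ⌈8029/2378⌉ − ⌈7044/2378⌉ = 4 − 3 = 1
n=7: ⌈(8·985+1134)/2378⌉ − ⌈(7·985+1134)/2378⌉ = ⌈9014/2378⌉ − ⌈8029/2378⌉ = 4 − 4 = 0
n=8: ⌈(9·985+1134)/2378⌉ − ⌈(8·985+1134)/2378⌉ = ⌈9999/2378⌉ − ⌈9014/2378⌉ = 5 − 4 = 1
n=9: ⌈(10·985+1134)/2378⌉ − ⌈(9·985+1134)/2378⌉ = ⌈10984/2378⌉ − ⌈9999/2378⌉ = 5 − 5 = 0
n=10: ⌈(11·985+1134)/2378⌉ − ⌈(10·985+1134)/2378⌉ = ⌈11969/2378⌉ − ⌈10984/2378⌉ = 6 − 5 = 1
n=11: ⌈(12·985+1134)/2378⌉ − ⌈(11·985+1134)/2378⌉ = ⌈12954/2378⌉ − ⌈11969/2378⌉ = 6 − 6 = 0
n=12: ⌈(13·985+1134)/2378⌉ − ⌈(12·985+1134)/2378⌉ = ⌈13939/2378⌉ − ⌈12954/2378⌉ = 6 − 6 = 0
n=13: ⌈(14·985+1134)/2378⌉ − ⌈(13·985+1134)/2378⌉ = ⌈14924/2378⌉ − ⌈13939/2378⌉ = 7 − 6 = 1
n=14: ⌈(15·985+1134)/2378⌉ − ⌈(14·985+1134)/2378⌉ = ⌈15909/2378⌉ − ⌈14924/2378⌉ = 7 − 7 = 0
n=15: ⌈(16·985+1134)/2378⌉ − ⌈(15·985+1134)/2378⌉ = ⌈16894/2378⌉ − ⌈15909/2378⌉ = 8 − 7 = 1
n=16: ⌈(17·985+1134)/2378⌉ − ⌈(16·985+1134)/2378⌉ = ⌈17879/2378⌉ − ⌈16894/2378⌉ = 8 − 8 = 0
n=17: ⌈(18·985+1134)/2378⌉ − ⌈(17·985+1134)/2378⌉ = ⌈18864/2378⌉ − ⌈17879/2378⌉ = 8 − 8 = 0
n=18: ⌈(19·985+1134)/2378⌉ − ⌈(18·985+1134)/2378⌉ = ⌈19849/2378⌉ − ⌈18864/2378⌉ = 9 − 8 = 1
n=19: ⌈(20·985+1134)/2378⌉ − ⌈(19·985+1134)/2378⌉ = ⌈20834/2378⌉ − ⌈19849/2378⌉ = 9 − 9 = 0
n=20: ⌈(21·985+1134)/2378⌉ − ⌈(20·985+1134)/2378⌉ = ⌈21819/2378⌉ − ⌈20834/2378⌉ = 10 − 9 = 1
n=21: ⌈(22·985+1134)/2378⌉ − ⌈(21·985+1134)/2378⌉ = ⌈22804/2378⌉ − ⌈21819/2378⌉ = 10 − 10 = 0
n=22: ⌈(23·985+1134)/2378⌉ − ⌈(22·985+1134)/2378⌉ = ⌈23789/2378⌉ − ⌈22804/2378⌉ = 11 − 10 = 1
n=23: ⌈(24·985+1134)/2378⌉ − ⌈(23·985+1134)/2378⌉ = ⌈24774/2378⌉ − ⌈23789/2378⌉ = 11 − 11 = 0
n=24: ⌈(25·985+1134)/2378⌉ − ⌈(24·985+1134)/2378⌉ = ⌈25759/2378⌉ − ⌈24774/2378⌉ = 11 − 11 = 0
n=25: ⌈(26·985+1134)/2378⌉ − ⌈(25·985+1134)/2378⌉ = ⌈26744/2378⌉ − ⌈25759/2378⌉ = 12 − 11 = 1
n=26: ⌈(27·985+1134)/2378⌉ − ⌈(26·985+1134)/2378⌉ = ⌈27729/2378⌉ − ⌈26744/2378⌉ = 12 − 12 = 0
n=27: ⌈(28·985+1134)/2378⌉ − ⌈(27·985+1134)/2378⌉ = ⌈28714/2378⌉ − ⌈27729/2378⌉ = 13 − 12 = 1
n=28: ⌈(29·985+1134)/2378⌉ − ⌈(28·985+1134)/2378⌉ = ⌈29699/2378⌉ − ⌈28714/2378⌉ = 13 − 13 = 0
n=29: ⌈(30·985+1134)/2378⌉ − ⌈(29·985+1134)/2378⌉ = ⌈30684/2378⌉ − ⌈29699/2378⌉ = 13 − 13 = 0
n=30: ⌈(31·985+1134)/2378⌉ − ⌈(30·985+1134)/2378⌉ = ⌈31669/2378⌉ − ⌈30684/2378⌉ = 14 − 13 = 1
n=31: ⌈(32·985+1134)/2378⌉ − ⌈(31·985+1134)/2378⌉ = ⌈32654/2378⌉ − ⌈31669/2378⌉ = 14 − 14 = 0
n=32: ⌈(33·985+1134)/2378⌉ − ⌈(32·985+1134)/2378⌉ = ⌈33639/2378⌉ − ⌈32654/2378⌉ = 15 − 14 = 1
n=33: ⌈(34·985+1134)/2378⌉ − ⌈(33·985+1134)/2378⌉ = ⌈34624/2378⌉ − ⌈33639/2378⌉ = 15 − 15 = 0
n=34: ⌈(35·985+1134)/2378⌉ − ⌈(34·985+1134)/2378⌉ = ⌈35609/2378⌉ − ⌈34624/2378⌉ = 15 − 15 = 0
n=35: ⌈(36·985+1134)/2378⌉ − ⌈(35·985+1134)/2378⌉ = ⌈36594/2378⌉ − ⌈35609/2378⌉ = 16 − 15 = 1
n=36: ⌈(37·985+1134)/2378⌉ − ⌈(36·985+1134)/2378⌉ = ⌈37579/2378⌉ − ⌈36594/2378⌉ = 16 − 16 = 0
n=37: ⌈(38·985+1134)/2378⌉ − ⌈(37·985+1134)/2378⌉ = ⌈38564/2378⌉ − ⌈37579/2378⌉ = 17 − 16 = 1
n=38: ⌈(39·985+1134)/2378⌉ − ⌈(38·985+1134)/2378⌉ = ⌈39549/2378⌉ − ⌈38564/2378⌉ = 17 − 17 = 0
n=39: ⌈(40·985+1134)/2378⌉ − ⌈(39·985+1134)/2378⌉ = ⌈40534/2378⌉ − ⌈39549/2378⌉ = 18 − 17 = 1
n=40: ⌈(41·985+1134)/2378⌉ − ⌈(40·985+1134)/2378⌉ = ⌈41519/2378⌉ − ⌈40534/2378⌉ = 18 − 18 = 0
n=41: ⌈(42·985+1134)/2378⌉ − ⌈(41·985+1134)/2378⌉ = ⌈42504/2378⌉ − ⌈41519/2378⌉ = 18 − 18 = 0
n=42: ⌈(43·985+1134)/2378⌉ − ⌈(42·985+1134)/2378⌉ = ⌈43489/2378⌉ − ⌈42504/2378⌉ = 19 − 18 = 1
n=43: ⌈(44·985+1134)/2378⌉ − ⌈(43·985+1134)/2378⌉ = ⌈44474/2378⌉ − ⌈43489/2378⌉ = 19 − 19 = 0
n=44: ⌈(45·985+1134)/2378⌉ − ⌈(44·985+1134)/2378⌉ = ⌈45459/2378⌉ − ⌈44474/2378⌉ = 20 − 19 = 1
n=45: ⌈(46·985+1134)/2378⌉ − ⌈(45·985+1134)/2378⌉ = ⌈46444/2378⌉ − ⌈45459/2378⌉ = 20 − 20 = 0
n=46: ⌈(47·985+1134)/2378⌉ − ⌈(46·985+1134)/2378⌉ = ⌈47429/2378⌉ − ⌈46444/2378⌉ = 20 − 20 = 0
n=47: ⌈(48·985+1134)/2378⌉ − ⌈(47·985+1134)/2378⌉ = ⌈48414/2378⌉ − ⌈47429/2378⌉ = 21 − 20 = 1
n=48: ⌈(49·985+1134)/2378⌉ − ⌈(48·985+1134)/2378⌉ = ⌈49399/2378⌉ − ⌈48414/2378⌉ = 21 − 21 = 0
n=49: ⌈(50·985+1134)/2378⌉ − ⌈(49·985+1134)/2378⌉ = ⌈50384/2378⌉ − ⌈49399/2378⌉ = 22 − 21 = 1
n=50: ⌈(51·985+1134)/2378⌉ − ⌈(50·985+1134)/2378⌉ = ⌈51369/2378⌉ − ⌈50384/2378⌉ = 22 − 22 = 0
n=51: ⌈(52·985+1134)/2378⌉ − ⌈(51·985+1134)/2378⌉ = ⌈52354/2378⌉ − ⌈51369/2378⌉ = 23 − 22 = 1
n=52: ⌈(53·985+1134)/2378⌉ − ⌈(52·985+1134)/2378⌉ = ⌈53339/2378⌉ − ⌈52354/2378⌉ = 23 − 23 = 0
n=53: ⌈(54·985+1134)/2378⌉ − ⌈(53·985+1134)/2378⌉ = ⌈54324/2378⌉ − ⌈53339/2378⌉ = 23 − 23 = 0
n=54: ⌈(55·985+1134)/2378⌉ − ⌈(54·985+1134)/2378⌉ = ⌈55309/2378⌉ − ⌈54324/2378⌉ = 24 − 23 = 1
n=55: ⌈(56·985+1134)/2378⌉ − ⌈(55·985+1134)/2378⌉ = ⌈56294/2378⌉ − ⌈55309/2378⌉ = 24 − 24 = 0
n=56: ⌈(57·985+1134)/2378⌉ − ⌈(56·985+1134)/2378⌉ = ⌈57279/2378⌉ − ⌈56294/2378⌉ = 25 − 24 = 1
n=57: ⌈(58·985+1134)/2378⌉ − ⌈(57·985+1134)/2378⌉ = ⌈58264/2378⌉ − ⌈57279/2378⌉ = 25 − 25 = 0
n=58: ⌈(59·985+1134)/2378⌉ − ⌈(58·985+1134)/2378⌉ = ⌈59249/2378⌉ − ⌈58264/2378⌉ = 25 − 25 = 0
n=59: ⌈(60·985+1134)/2378⌉ − ⌈(59·985+1134)/2378⌉ = ⌈60234/2378⌉ − ⌈59249/2378⌉ = 26 − 25 = 1
n=60: ⌈(61·985+1134)/2378⌉ − ⌈(60·985+1134)/2378⌉ = ⌈61219/2378⌉ − ⌈60234/2378⌉ = 26 − 26 = 0
n=61: ⌈(62·985+1134)/2378⌉ − ⌈(61·985+1134)/2378⌉ = ⌈62204/2378⌉ − ⌈61219/2378⌉ = 27 − 26 = 1
n=62: ⌈(63·985+1134)/2378⌉ − ⌈(62·985+1134)/2378⌉ = ⌈63189/2378⌉ − ⌈62204/2378⌉ = 27 − 27 = 0
n=63: ⌈(64·985+1134)/2378⌉ − ⌈(63·985+1134)/2378⌉ = ⌈64174/2378⌉ − ⌈63189/2378⌉ = 27 − 27 = 0
n=64: ⌈(65·985+1134)/2378⌉ − ⌈(64·985+1134)/2378⌉ = ⌈65159/2378⌉ − ⌈64174/2378⌉ = 28 − 27 = 1
n=65: ⌈(66·985+1134)/2378⌉ − ⌈(65·985+1134)/2378⌉ = ⌈66144/2378⌉ − ⌈65159/2378⌉ = 28 − 28 = 0
n=66: ⌈(67·985+1134)/2378⌉ − ⌈(66·985+1134)/2378⌉ = ⌈67129/2378⌉ − ⌈66144/2378⌉ = 29 − 28 = 1
n=67: ⌈(68·985+1134)/2378⌉ − ⌈(67·985+1134)/2378⌉ = ⌈68114/2378⌉ − ⌈67129/2378⌉ = 29 − 29 = 0
n=68: ⌈(69·985+1134)/2378⌉ − ⌈(68·985+1134)/2378⌉ = ⌈69099/2378⌉ − ⌈68114/2378⌉ = 30 − 29 = 1
n=69: ⌈(70·985+1134)/2378⌉ − ⌈(69·985+1134)/2378⌉ = ⌈70084/2378⌉ − ⌈69099/2378⌉ = 30 − 30 = 0
n=70: ⌈(71·985+1134)/2378⌉ − ⌈(70·985+1134)/2378⌉ = ⌈71069/2378⌉ − ⌈70084/2378⌉ = 30 − 30 = 0
n=71: ⌈(72·985+1134)/2378⌉ − ⌈(71·985+1134)/2378⌉ = ⌈72054/2378⌉ − ⌈71069/2378⌉ = 31 − 30 = 1
n=72: ⌈(73·985+1134)/2378⌉ − ⌈(72·985+1134)/2378⌉ = ⌈73039/2378⌉ − ⌈72054/2378⌉ = 31 − 31 = 0
n=73: ⌈(74·985+1134)/2378⌉ − ⌈(73·985+1134)/2378⌉ = ⌈74024/2378⌉ − ⌈73039/2378⌉ = 32 − 31 = 1
n=74: ⌈(75·985+1134)/2378⌉ − ⌈(74·985+1134)/2378⌉ = ⌈75009/2378⌉ − ⌈74024/2378⌉ = 32 − 32 = 0
n=75: ⌈(76·985+1134)/2378⌉ − ⌈(75·985+1134)/2378⌉ = ⌈75994/2378⌉ − ⌈75009/2378⌉ = 32 − 32 = 0
n=76: ⌈(77·985+1134)/2378⌉ − ⌈(76·985+1134)/2378⌉ = ⌈76979/2378⌉ − ⌈75994/2378⌉ = 33 − 32 = 1
n=77: ⌈(78·985+1134)/2378⌉ − ⌈(77·985+1134)/2378⌉ = ⌈77964/2378⌉ − ⌈76979/2378⌉ = 33 − 33 = 0
n=78: ⌈(79·985+1134)/2378⌉ − ⌈(78·985+1134)/2378⌉ = ⌈78949/2378⌉ − ⌈77964/2378⌉ = 34 − 33 = 1
n=79: ⌈(80·985+1134)/2378⌉ − ⌈(79·985+1134)/2378⌉ = ⌈79934/2378⌉ − ⌈78949/2378⌉ = 34 − 34 = 0
n=80: ⌈(81·985+1134)/2378⌉ − ⌈(80·985+1134)/2378⌉ = ⌈80919/2378⌉ − ⌈79934/2378⌉ = 35 − 34 = 1
n=81: ⌈(82·985+1134)/2378⌉ − ⌈(81·985+1134)/2378⌉ = ⌈81904/2378⌉ − ⌈80919/2378⌉ = 35 − 35 = 0
n=82: ⌈(83·985+1134)/2378⌉ − ⌈(82·985+1134)/2378⌉ = ⌈82889/2378⌉ − ⌈81904/2378⌉ = 35 − 35 = 0
n=83: ⌈(84·985+1134)/2378⌉ − ⌈(83·985+1134)/2378⌉ = ⌈83874/2378⌉ − ⌈82889/2378⌉ = 36 − 35 = 1
n=84: ⌈(85·985+1134)/2378⌉ − ⌈(84·985+1134)/2378⌉ = ⌈84859/2378⌉ − ⌈83874/2378⌉ = 36 − 36 = 0
n=85: ⌈(86·985+1134)/2378⌉ − ⌈(85·985+1134)/2378⌉ = ⌈85844/2378⌉ − ⌈84859/2378⌉ = 37 − 36 = 1
n=86: ⌈(87·985+1134)/2378⌉ − ⌈(86·985+1134)/2378⌉ = ⌈86829/2378⌉ − ⌈85844/2378⌉ = 37 − 37 = 0
n=87: ⌈(88·985+1134)/2378⌉ − ⌈(87·985+1134)/2378⌉ = ⌈87814/2378⌉ − ⌈86829/2378⌉ = 37 − 37 = 0
n=88: ⌈(89·985+1134)/2378⌉ − ⌈(88·985+1134)/2378⌉ = ⌈88799/2378⌉ − ⌈87814/2378⌉ = 38 − 37 = 1
n=89: ⌈(90·985+1134)/2378⌉ − ⌈(89·985+1134)/2378⌉ = ⌈89784/2378⌉ − ⌈88799/2378⌉ = 38 − 38 = 0


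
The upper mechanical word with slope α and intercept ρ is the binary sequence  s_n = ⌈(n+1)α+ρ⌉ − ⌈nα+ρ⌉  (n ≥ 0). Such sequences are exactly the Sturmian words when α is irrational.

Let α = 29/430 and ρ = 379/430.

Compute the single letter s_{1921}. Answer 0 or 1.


0

(n+1)α + ρ = (1922·29 + 379) / 430 = 56117/430
nα + ρ     = (1921·29 + 379) / 430 = 56088/430
⌈56117/430⌉ = 131,  ⌈56088/430⌉ = 131
s_{1921} = 131 − 131 = 0


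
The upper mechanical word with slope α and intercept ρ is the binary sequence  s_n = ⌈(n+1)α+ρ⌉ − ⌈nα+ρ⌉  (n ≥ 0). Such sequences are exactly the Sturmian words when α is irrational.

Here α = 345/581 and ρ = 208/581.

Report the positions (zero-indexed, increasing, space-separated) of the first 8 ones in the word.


n=0: ⌈553/581⌉−⌈208/581⌉ = 1−1 = 0
n=1: ⌈898/581⌉−⌈553/581⌉ = 2−1 = 1  ← one
n=2: ⌈1243/581⌉−⌈898/581⌉ = 3−2 = 1  ← one
n=3: ⌈1588/581⌉−⌈1243/581⌉ = 3−3 = 0
n=4: ⌈1933/581⌉−⌈1588/581⌉ = 4−3 = 1  ← one
n=5: ⌈2278/581⌉−⌈1933/581⌉ = 4−4 = 0
n=6: ⌈2623/581⌉−⌈2278/581⌉ = 5−4 = 1  ← one
n=7: ⌈2968/581⌉−⌈2623/581⌉ = 6−5 = 1  ← one
n=8: ⌈3313/581⌉−⌈2968/581⌉ = 6−6 = 0
n=9: ⌈3658/581⌉−⌈3313/581⌉ = 7−6 = 1  ← one
n=10: ⌈4003/581⌉−⌈3658/581⌉ = 7−7 = 0
n=11: ⌈4348/581⌉−⌈4003/581⌉ = 8−7 = 1  ← one
n=12: ⌈4693/581⌉−⌈4348/581⌉ = 9−8 = 1  ← one
positions of the first 8 ones: 1 2 4 6 7 9 11 12

1 2 4 6 7 9 11 12


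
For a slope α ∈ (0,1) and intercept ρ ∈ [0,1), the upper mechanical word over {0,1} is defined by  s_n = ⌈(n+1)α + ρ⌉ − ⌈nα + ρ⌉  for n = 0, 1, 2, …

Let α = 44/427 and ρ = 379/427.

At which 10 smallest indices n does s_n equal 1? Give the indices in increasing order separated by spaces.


n=0: ⌈423/427⌉−⌈379/427⌉ = 1−1 = 0
n=1: ⌈467/427⌉−⌈423/427⌉ = 2−1 = 1  ← one
n=2: ⌈511/427⌉−⌈467/427⌉ = 2−2 = 0
n=3: ⌈555/427⌉−⌈511/427⌉ = 2−2 = 0
  …
n=10: ⌈863/427⌉−⌈819/427⌉ = 3−2 = 1  ← one
n=11: ⌈907/427⌉−⌈863/427⌉ = 3−3 = 0
n=12: ⌈951/427⌉−⌈907/427⌉ = 3−3 = 0
  …
n=20: ⌈1303/427⌉−⌈1259/427⌉ = 4−3 = 1  ← one
n=21: ⌈1347/427⌉−⌈1303/427⌉ = 4−4 = 0
n=22: ⌈1391/427⌉−⌈1347/427⌉ = 4−4 = 0
  …
n=30: ⌈1743/427⌉−⌈1699/427⌉ = 5−4 = 1  ← one
n=31: ⌈1787/427⌉−⌈1743/427⌉ = 5−5 = 0
n=32: ⌈1831/427⌉−⌈1787/427⌉ = 5−5 = 0
  …
n=39: ⌈2139/427⌉−⌈2095/427⌉ = 6−5 = 1  ← one
n=40: ⌈2183/427⌉−⌈2139/427⌉ = 6−6 = 0
n=41: ⌈2227/427⌉−⌈2183/427⌉ = 6−6 = 0
  …
n=49: ⌈2579/427⌉−⌈2535/427⌉ = 7−6 = 1  ← one
n=50: ⌈2623/427⌉−⌈2579/427⌉ = 7−7 = 0
n=51: ⌈2667/427⌉−⌈2623/427⌉ = 7−7 = 0
  …
n=59: ⌈3019/427⌉−⌈2975/427⌉ = 8−7 = 1  ← one
n=60: ⌈3063/427⌉−⌈3019/427⌉ = 8−8 = 0
n=61: ⌈3107/427⌉−⌈3063/427⌉ = 8−8 = 0
  …
n=69: ⌈3459/427⌉−⌈3415/427⌉ = 9−8 = 1  ← one
n=70: ⌈3503/427⌉−⌈3459/427⌉ = 9−9 = 0
n=71: ⌈3547/427⌉−⌈3503/427⌉ = 9−9 = 0
  …
n=78: ⌈3855/427⌉−⌈3811/427⌉ = 10−9 = 1  ← one
n=79: ⌈3899/427⌉−⌈3855/427⌉ = 10−10 = 0
n=80: ⌈3943/427⌉−⌈3899/427⌉ = 10−10 = 0
  …
n=88: ⌈4295/427⌉−⌈4251/427⌉ = 11−10 = 1  ← one
positions of the first 10 ones: 1 10 20 30 39 49 59 69 78 88

1 10 20 30 39 49 59 69 78 88


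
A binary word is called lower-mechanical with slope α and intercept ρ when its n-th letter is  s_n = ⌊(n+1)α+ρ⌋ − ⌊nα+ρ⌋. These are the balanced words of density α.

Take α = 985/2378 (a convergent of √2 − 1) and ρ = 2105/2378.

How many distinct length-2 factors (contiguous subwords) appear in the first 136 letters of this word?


3

t_n = ⌊(n·985+2105)/2378⌋ for n = 0 … 136:
  n=0…9: ⌊2105/2378⌋=0 ⌊3090/2378⌋=1 ⌊4075/2378⌋=1 ⌊5060/2378⌋=2 ⌊6045/2378⌋=2 ⌊7030/2378⌋=2 ⌊8015/2378⌋=3 ⌊9000/2378⌋=3 ⌊9985/2378⌋=4 ⌊10970/2378⌋=4
  n=10…19: ⌊11955/2378⌋=5 ⌊12940/2378⌋=5 ⌊13925/2378⌋=5 ⌊14910/2378⌋=6 ⌊15895/2378⌋=6 ⌊16880/2378⌋=7 ⌊17865/2378⌋=7 ⌊18850/2378⌋=7 ⌊19835/2378⌋=8 ⌊20820/2378⌋=8
  n=20…29: ⌊21805/2378⌋=9 ⌊22790/2378⌋=9 ⌊23775/2378⌋=9 ⌊24760/2378⌋=10 ⌊25745/2378⌋=10 ⌊26730/2378⌋=11 ⌊27715/2378⌋=11 ⌊28700/2378⌋=12 ⌊29685/2378⌋=12 ⌊30670/2378⌋=12
  n=30…39: ⌊31655/2378⌋=13 ⌊32640/2378⌋=13 ⌊33625/2378⌋=14 ⌊34610/2378⌋=14 ⌊35595/2378⌋=14 ⌊36580/2378⌋=15 ⌊37565/2378⌋=15 ⌊38550/2378⌋=16 ⌊39535/2378⌋=16 ⌊40520/2378⌋=17
  n=40…49: ⌊41505/2378⌋=17 ⌊42490/2378⌋=17 ⌊43475/2378⌋=18 ⌊44460/2378⌋=18 ⌊45445/2378⌋=19 ⌊46430/2378⌋=19 ⌊47415/2378⌋=19 ⌊48400/2378⌋=20 ⌊49385/2378⌋=20 ⌊50370/2378⌋=21
  n=50…59: ⌊51355/2378⌋=21 ⌊52340/2378⌋=22 ⌊53325/2378⌋=22 ⌊54310/2378⌋=22 ⌊55295/2378⌋=23 ⌊56280/2378⌋=23 ⌊57265/2378⌋=24 ⌊58250/2378⌋=24 ⌊59235/2378⌋=24 ⌊60220/2378⌋=25
  n=60…69: ⌊61205/2378⌋=25 ⌊62190/2378⌋=26 ⌊63175/2378⌋=26 ⌊64160/2378⌋=26 ⌊65145/2378⌋=27 ⌊66130/2378⌋=27 ⌊67115/2378⌋=28 ⌊68100/2378⌋=28 ⌊69085/2378⌋=29 ⌊70070/2378⌋=29
  n=70…79: ⌊71055/2378⌋=29 ⌊72040/2378⌋=30 ⌊73025/2378⌋=30 ⌊74010/2378⌋=31 ⌊74995/2378⌋=31 ⌊75980/2378⌋=31 ⌊76965/2378⌋=32 ⌊77950/2378⌋=32 ⌊78935/2378⌋=33 ⌊79920/2378⌋=33
  n=80…89: ⌊80905/2378⌋=34 ⌊81890/2378⌋=34 ⌊82875/2378⌋=34 ⌊83860/2378⌋=35 ⌊84845/2378⌋=35 ⌊85830/2378⌋=36 ⌊86815/2378⌋=36 ⌊87800/2378⌋=36 ⌊88785/2378⌋=37 ⌊89770/2378⌋=37
  n=90…99: ⌊90755/2378⌋=38 ⌊91740/2378⌋=38 ⌊92725/2378⌋=38 ⌊93710/2378⌋=39 ⌊94695/2378⌋=39 ⌊95680/2378⌋=40 ⌊96665/2378⌋=40 ⌊97650/2378⌋=41 ⌊98635/2378⌋=41 ⌊99620/2378⌋=41
  n=100…109: ⌊100605/2378⌋=42 ⌊101590/2378⌋=42 ⌊102575/2378⌋=43 ⌊103560/2378⌋=43 ⌊104545/2378⌋=43 ⌊105530/2378⌋=44 ⌊106515/2378⌋=44 ⌊107500/2378⌋=45 ⌊108485/2378⌋=45 ⌊109470/2378⌋=46
  n=110…119: ⌊110455/2378⌋=46 ⌊111440/2378⌋=46 ⌊112425/2378⌋=47 ⌊113410/2378⌋=47 ⌊114395/2378⌋=48 ⌊115380/2378⌋=48 ⌊116365/2378⌋=48 ⌊117350/2378⌋=49 ⌊118335/2378⌋=49 ⌊119320/2378⌋=50
  n=120…129: ⌊120305/2378⌋=50 ⌊121290/2378⌋=51 ⌊122275/2378⌋=51 ⌊123260/2378⌋=51 ⌊124245/2378⌋=52 ⌊125230/2378⌋=52 ⌊126215/2378⌋=53 ⌊127200/2378⌋=53 ⌊128185/2378⌋=53 ⌊129170/2378⌋=54
  n=130…136: ⌊130155/2378⌋=54 ⌊131140/2378⌋=55 ⌊132125/2378⌋=55 ⌊133110/2378⌋=55 ⌊134095/2378⌋=56 ⌊135080/2378⌋=56 ⌊136065/2378⌋=57
s_n = t_(n+1) − t_n for n = 0 … 135 gives
prefix = 1010010101001010010100101010010100101010010100101010010100101001010100101001010100101001010010101001010010101001010010101001010010100101
slide a length-2 window over [0..1] … [134..135] (135 windows); first occurrence of each distinct factor:
  [  0..  1] 10
  [  1..  2] 01
  [  3..  4] 00
  (the other 132 windows repeat one of these)
distinct factors: {00, 01, 10}
count = 3  (Sturmian bound for length 2 is 3)


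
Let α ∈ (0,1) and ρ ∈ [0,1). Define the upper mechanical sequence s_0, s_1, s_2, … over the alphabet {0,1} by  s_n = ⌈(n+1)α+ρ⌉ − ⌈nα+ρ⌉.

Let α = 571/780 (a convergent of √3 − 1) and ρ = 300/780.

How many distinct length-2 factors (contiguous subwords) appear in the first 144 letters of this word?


t_n = ⌈(n·571+300)/780⌉ for n = 0 … 144:
  n=0…9: ⌈300/780⌉=1 ⌈871/780⌉=2 ⌈1442/780⌉=2 ⌈2013/780⌉=3 ⌈2584/780⌉=4 ⌈3155/780⌉=5 ⌈3726/780⌉=5 ⌈4297/780⌉=6 ⌈4868/780⌉=7 ⌈5439/780⌉=7
  n=10…19: ⌈6010/780⌉=8 ⌈6581/780⌉=9 ⌈7152/780⌉=10 ⌈7723/780⌉=10 ⌈8294/780⌉=11 ⌈8865/780⌉=12 ⌈9436/780⌉=13 ⌈10007/780⌉=13 ⌈10578/780⌉=14 ⌈11149/780⌉=15
  n=20…29: ⌈11720/780⌉=16 ⌈12291/780⌉=16 ⌈12862/780⌉=17 ⌈13433/780⌉=18 ⌈14004/780⌉=18 ⌈14575/780⌉=19 ⌈15146/780⌉=20 ⌈15717/780⌉=21 ⌈16288/780⌉=21 ⌈16859/780⌉=22
  n=30…39: ⌈17430/780⌉=23 ⌈18001/780⌉=24 ⌈18572/780⌉=24 ⌈19143/780⌉=25 ⌈19714/780⌉=26 ⌈20285/780⌉=27 ⌈20856/780⌉=27 ⌈21427/780⌉=28 ⌈21998/780⌉=29 ⌈22569/780⌉=29
  n=40…49: ⌈23140/780⌉=30 ⌈23711/780⌉=31 ⌈24282/780⌉=32 ⌈24853/780⌉=32 ⌈25424/780⌉=33 ⌈25995/780⌉=34 ⌈26566/780⌉=35 ⌈27137/780⌉=35 ⌈27708/780⌉=36 ⌈28279/780⌉=37
  n=50…59: ⌈28850/780⌉=37 ⌈29421/780⌉=38 ⌈29992/780⌉=39 ⌈30563/780⌉=40 ⌈31134/780⌉=40 ⌈31705/780⌉=41 ⌈32276/780⌉=42 ⌈32847/780⌉=43 ⌈33418/780⌉=43 ⌈33989/780⌉=44
  n=60…69: ⌈34560/780⌉=45 ⌈35131/780⌉=46 ⌈35702/780⌉=46 ⌈36273/780⌉=47 ⌈36844/780⌉=48 ⌈37415/780⌉=48 ⌈37986/780⌉=49 ⌈38557/780⌉=50 ⌈39128/780⌉=51 ⌈39699/780⌉=51
  n=70…79: ⌈40270/780⌉=52 ⌈40841/780⌉=53 ⌈41412/780⌉=54 ⌈41983/780⌉=54 ⌈42554/780⌉=55 ⌈43125/780⌉=56 ⌈43696/780⌉=57 ⌈44267/780⌉=57 ⌈44838/780⌉=58 ⌈45409/780⌉=59
  n=80…89: ⌈45980/780⌉=59 ⌈46551/780⌉=60 ⌈47122/780⌉=61 ⌈47693/780⌉=62 ⌈48264/780⌉=62 ⌈48835/780⌉=63 ⌈49406/780⌉=64 ⌈49977/780⌉=65 ⌈50548/780⌉=65 ⌈51119/780⌉=66
  n=90…99: ⌈51690/780⌉=67 ⌈52261/780⌉=68 ⌈52832/780⌉=68 ⌈53403/780⌉=69 ⌈53974/780⌉=70 ⌈54545/780⌉=70 ⌈55116/780⌉=71 ⌈55687/780⌉=72 ⌈56258/780⌉=73 ⌈56829/780⌉=73
  n=100…109: ⌈57400/780⌉=74 ⌈57971/780⌉=75 ⌈58542/780⌉=76 ⌈59113/780⌉=76 ⌈59684/780⌉=77 ⌈60255/780⌉=78 ⌈60826/780⌉=78 ⌈61397/780⌉=79 ⌈61968/780⌉=80 ⌈62539/780⌉=81
  n=110…119: ⌈63110/780⌉=81 ⌈63681/780⌉=82 ⌈64252/780⌉=83 ⌈64823/780⌉=84 ⌈65394/780⌉=84 ⌈65965/780⌉=85 ⌈66536/780⌉=86 ⌈67107/780⌉=87 ⌈67678/780⌉=87 ⌈68249/780⌉=88
  n=120…129: ⌈68820/780⌉=89 ⌈69391/780⌉=89 ⌈69962/780⌉=90 ⌈70533/780⌉=91 ⌈71104/780⌉=92 ⌈71675/780⌉=92 ⌈72246/780⌉=93 ⌈72817/780⌉=94 ⌈73388/780⌉=95 ⌈73959/780⌉=95
  n=130…139: ⌈74530/780⌉=96 ⌈75101/780⌉=97 ⌈75672/780⌉=98 ⌈76243/780⌉=98 ⌈76814/780⌉=99 ⌈77385/780⌉=100 ⌈77956/780⌉=100 ⌈78527/780⌉=101 ⌈79098/780⌉=102 ⌈79669/780⌉=103
  n=140…144: ⌈80240/780⌉=103 ⌈80811/780⌉=104 ⌈81382/780⌉=105 ⌈81953/780⌉=106 ⌈82524/780⌉=106
s_n = t_(n+1) − t_n for n = 0 … 143 gives
prefix = 101110110111011101110110111011101110110111011101101110111011101101110111011101101110111011101101110111011011101110111011011101110111011011101110
slide a length-2 window over [0..1] … [142..143] (143 windows); first occurrence of each distinct factor:
  [  0..  1] 10
  [  1..  2] 01
  [  2..  3] 11
  (the other 140 windows repeat one of these)
distinct factors: {01, 10, 11}
count = 3  (Sturmian bound for length 2 is 3)

3


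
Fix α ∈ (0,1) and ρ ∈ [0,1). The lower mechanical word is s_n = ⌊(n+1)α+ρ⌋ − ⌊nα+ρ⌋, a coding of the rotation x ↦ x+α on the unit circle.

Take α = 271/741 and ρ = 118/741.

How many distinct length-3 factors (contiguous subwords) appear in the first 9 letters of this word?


4

t_n = ⌊(n·271+118)/741⌋ for n = 0 … 9:
  n=0…9: ⌊118/741⌋=0 ⌊389/741⌋=0 ⌊660/741⌋=0 ⌊931/741⌋=1 ⌊1202/741⌋=1 ⌊1473/741⌋=1 ⌊1744/741⌋=2 ⌊2015/741⌋=2 ⌊2286/741⌋=3 ⌊2557/741⌋=3
s_n = t_(n+1) − t_n for n = 0 … 8 gives
prefix = 001001010
slide a length-3 window over [0..2] … [6..8] (7 windows); first occurrence of each distinct factor:
  [  0..  2] 001
  [  1..  3] 010
  [  2..  4] 100
  [  5..  7] 101
  (the other 3 windows repeat one of these)
distinct factors: {001, 010, 100, 101}
count = 4  (Sturmian bound for length 3 is 4)


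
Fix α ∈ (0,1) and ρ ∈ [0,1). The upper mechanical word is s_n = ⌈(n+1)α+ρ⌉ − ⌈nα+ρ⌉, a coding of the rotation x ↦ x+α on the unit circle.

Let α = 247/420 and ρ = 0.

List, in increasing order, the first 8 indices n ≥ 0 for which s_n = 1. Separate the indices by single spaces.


n=0: ⌈247/420⌉−⌈0/420⌉ = 1−0 = 1  ← one
n=1: ⌈494/420⌉−⌈247/420⌉ = 2−1 = 1  ← one
n=2: ⌈741/420⌉−⌈494/420⌉ = 2−2 = 0
n=3: ⌈988/420⌉−⌈741/420⌉ = 3−2 = 1  ← one
n=4: ⌈1235/420⌉−⌈988/420⌉ = 3−3 = 0
n=5: ⌈1482/420⌉−⌈1235/420⌉ = 4−3 = 1  ← one
n=6: ⌈1729/420⌉−⌈1482/420⌉ = 5−4 = 1  ← one
n=7: ⌈1976/420⌉−⌈1729/420⌉ = 5−5 = 0
n=8: ⌈2223/420⌉−⌈1976/420⌉ = 6−5 = 1  ← one
n=9: ⌈2470/420⌉−⌈2223/420⌉ = 6−6 = 0
n=10: ⌈2717/420⌉−⌈2470/420⌉ = 7−6 = 1  ← one
n=11: ⌈2964/420⌉−⌈2717/420⌉ = 8−7 = 1  ← one
positions of the first 8 ones: 0 1 3 5 6 8 10 11

0 1 3 5 6 8 10 11


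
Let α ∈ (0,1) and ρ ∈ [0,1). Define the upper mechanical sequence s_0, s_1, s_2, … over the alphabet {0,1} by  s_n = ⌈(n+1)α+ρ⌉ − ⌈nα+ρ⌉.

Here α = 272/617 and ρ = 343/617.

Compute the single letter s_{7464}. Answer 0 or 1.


0

(n+1)α + ρ = (7465·272 + 343) / 617 = 2030823/617
nα + ρ     = (7464·272 + 343) / 617 = 2030551/617
⌈2030823/617⌉ = 3292,  ⌈2030551/617⌉ = 3292
s_{7464} = 3292 − 3292 = 0


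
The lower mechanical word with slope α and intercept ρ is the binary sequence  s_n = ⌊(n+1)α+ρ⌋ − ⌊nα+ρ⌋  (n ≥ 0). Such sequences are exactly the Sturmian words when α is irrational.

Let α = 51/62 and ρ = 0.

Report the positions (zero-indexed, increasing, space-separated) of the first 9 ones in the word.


n=0: ⌊51/62⌋−⌊0/62⌋ = 0−0 = 0
n=1: ⌊102/62⌋−⌊51/62⌋ = 1−0 = 1  ← one
n=2: ⌊153/62⌋−⌊102/62⌋ = 2−1 = 1  ← one
n=3: ⌊204/62⌋−⌊153/62⌋ = 3−2 = 1  ← one
n=4: ⌊255/62⌋−⌊204/62⌋ = 4−3 = 1  ← one
n=5: ⌊306/62⌋−⌊255/62⌋ = 4−4 = 0
n=6: ⌊357/62⌋−⌊306/62⌋ = 5−4 = 1  ← one
n=7: ⌊408/62⌋−⌊357/62⌋ = 6−5 = 1  ← one
n=8: ⌊459/62⌋−⌊408/62⌋ = 7−6 = 1  ← one
n=9: ⌊510/62⌋−⌊459/62⌋ = 8−7 = 1  ← one
n=10: ⌊561/62⌋−⌊510/62⌋ = 9−8 = 1  ← one
positions of the first 9 ones: 1 2 3 4 6 7 8 9 10

1 2 3 4 6 7 8 9 10


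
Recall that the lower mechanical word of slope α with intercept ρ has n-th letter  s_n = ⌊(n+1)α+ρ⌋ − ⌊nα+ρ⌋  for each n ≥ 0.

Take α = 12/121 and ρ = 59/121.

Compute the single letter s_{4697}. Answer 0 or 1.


0

(n+1)α + ρ = (4698·12 + 59) / 121 = 56435/121
nα + ρ     = (4697·12 + 59) / 121 = 56423/121
⌊56435/121⌋ = 466,  ⌊56423/121⌋ = 466
s_{4697} = 466 − 466 = 0


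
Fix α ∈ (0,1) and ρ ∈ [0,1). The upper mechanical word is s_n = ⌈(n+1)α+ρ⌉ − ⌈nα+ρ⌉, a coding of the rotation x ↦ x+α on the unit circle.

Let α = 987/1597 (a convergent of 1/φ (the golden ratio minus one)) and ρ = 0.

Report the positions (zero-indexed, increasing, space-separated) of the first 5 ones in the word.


n=0: ⌈987/1597⌉−⌈0/1597⌉ = 1−0 = 1  ← one
n=1: ⌈1974/1597⌉−⌈987/1597⌉ = 2−1 = 1  ← one
n=2: ⌈2961/1597⌉−⌈1974/1597⌉ = 2−2 = 0
n=3: ⌈3948/1597⌉−⌈2961/1597⌉ = 3−2 = 1  ← one
n=4: ⌈4935/1597⌉−⌈3948/1597⌉ = 4−3 = 1  ← one
n=5: ⌈5922/1597⌉−⌈4935/1597⌉ = 4−4 = 0
n=6: ⌈6909/1597⌉−⌈5922/1597⌉ = 5−4 = 1  ← one
positions of the first 5 ones: 0 1 3 4 6

0 1 3 4 6


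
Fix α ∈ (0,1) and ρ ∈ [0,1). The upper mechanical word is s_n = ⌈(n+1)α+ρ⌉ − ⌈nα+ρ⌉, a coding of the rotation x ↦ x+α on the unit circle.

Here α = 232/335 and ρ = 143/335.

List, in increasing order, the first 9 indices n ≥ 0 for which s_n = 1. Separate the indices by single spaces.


0 2 3 5 6 8 9 10 12

n=0: ⌈375/335⌉−⌈143/335⌉ = 2−1 = 1  ← one
n=1: ⌈607/335⌉−⌈375/335⌉ = 2−2 = 0
n=2: ⌈839/335⌉−⌈607/335⌉ = 3−2 = 1  ← one
n=3: ⌈1071/335⌉−⌈839/335⌉ = 4−3 = 1  ← one
n=4: ⌈1303/335⌉−⌈1071/335⌉ = 4−4 = 0
n=5: ⌈1535/335⌉−⌈1303/335⌉ = 5−4 = 1  ← one
n=6: ⌈1767/335⌉−⌈1535/335⌉ = 6−5 = 1  ← one
n=7: ⌈1999/335⌉−⌈1767/335⌉ = 6−6 = 0
n=8: ⌈2231/335⌉−⌈1999/335⌉ = 7−6 = 1  ← one
n=9: ⌈2463/335⌉−⌈2231/335⌉ = 8−7 = 1  ← one
n=10: ⌈2695/335⌉−⌈2463/335⌉ = 9−8 = 1  ← one
n=11: ⌈2927/335⌉−⌈2695/335⌉ = 9−9 = 0
n=12: ⌈3159/335⌉−⌈2927/335⌉ = 10−9 = 1  ← one
positions of the first 9 ones: 0 2 3 5 6 8 9 10 12


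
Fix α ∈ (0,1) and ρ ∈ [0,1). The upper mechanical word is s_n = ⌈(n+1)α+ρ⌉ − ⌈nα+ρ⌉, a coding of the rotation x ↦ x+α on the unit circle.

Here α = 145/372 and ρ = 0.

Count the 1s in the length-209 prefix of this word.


#1s = Σ_{n=0}^{208} s_n = Σ_{n=0}^{208} (⌈(n+1)α+ρ⌉ − ⌈nα+ρ⌉)
the sum telescopes: every ⌈nα+ρ⌉ with 0 < n < 209 appears once with + and once with −, leaving ⌈209α+ρ⌉ − ⌈0·α+ρ⌉
209α + ρ = (209·145) / 372 = 30305/372
ρ = 0/372
⌈30305/372⌉ = 82,  ⌈0/372⌉ = 0
#1s = 82 − 0 = 82

82
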